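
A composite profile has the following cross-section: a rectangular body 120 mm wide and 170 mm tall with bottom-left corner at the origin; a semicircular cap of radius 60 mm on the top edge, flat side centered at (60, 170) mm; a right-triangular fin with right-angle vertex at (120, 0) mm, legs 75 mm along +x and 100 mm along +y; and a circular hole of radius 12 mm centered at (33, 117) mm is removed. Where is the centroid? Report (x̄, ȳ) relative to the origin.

rectangular body: A = 120 × 170 = 20400.00, centroid at (60.00, 85.00).
semicircular top: A = ½π·60² = 5654.87, centroid at (60.00, 195.46).
triangular fin: A = ½·75·100 = 3750.00, centroid at (145.00, 33.33).
hole: A = −π·12² = -452.39, centroid at (33.00, 117.00).
ΣA = 29352.48 mm²
ΣAx̄ = (20400.00)(60.00) + (5654.87)(60.00) + (3750.00)(145.00) + (-452.39)(33.00) = 2092113.16 mm³
ΣAȳ = (20400.00)(85.00) + (5654.87)(195.46) + (3750.00)(33.33) + (-452.39)(117.00) = 2911397.80 mm³
x̄ = 2092113.16 / 29352.48 = 71.28 mm
ȳ = 2911397.80 / 29352.48 = 99.19 mm

x̄ = 71.28 mm, ȳ = 99.19 mm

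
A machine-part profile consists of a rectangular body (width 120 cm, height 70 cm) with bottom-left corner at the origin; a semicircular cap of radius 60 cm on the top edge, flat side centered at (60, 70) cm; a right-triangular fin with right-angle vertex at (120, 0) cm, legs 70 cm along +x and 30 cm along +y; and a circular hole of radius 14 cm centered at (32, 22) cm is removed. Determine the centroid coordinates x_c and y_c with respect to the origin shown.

rectangular body: A = 120 × 70 = 8400.00, centroid at (60.00, 35.00).
semicircular top: A = ½π·60² = 5654.87, centroid at (60.00, 95.46).
triangular fin: A = ½·70·30 = 1050.00, centroid at (143.33, 10.00).
hole: A = −π·14² = -615.75, centroid at (32.00, 22.00).
ΣA = 14489.11 cm²
ΣAx_c = (8400.00)(60.00) + (5654.87)(60.00) + (1050.00)(143.33) + (-615.75)(32.00) = 974087.94 cm³
ΣAy_c = (8400.00)(35.00) + (5654.87)(95.46) + (1050.00)(10.00) + (-615.75)(22.00) = 830794.13 cm³
x_c = 974087.94 / 14489.11 = 67.23 cm
y_c = 830794.13 / 14489.11 = 57.34 cm

x_c = 67.23 cm, y_c = 57.34 cm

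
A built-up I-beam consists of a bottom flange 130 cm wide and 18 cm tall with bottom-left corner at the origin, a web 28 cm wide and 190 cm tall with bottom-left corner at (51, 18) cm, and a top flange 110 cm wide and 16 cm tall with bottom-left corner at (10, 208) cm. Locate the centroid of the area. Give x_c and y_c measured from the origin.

bottom flange: A = 130 × 18 = 2340.00, centroid at (65.00, 9.00).
web: A = 28 × 190 = 5320.00, centroid at (65.00, 113.00).
top flange: A = 110 × 16 = 1760.00, centroid at (65.00, 216.00).
ΣA = 9420.00 cm², ΣAx_c = 612300.00 cm³, ΣAy_c = 1002380.00 cm³.
x_c = 612300.00/9420.00 = 65.00 cm; y_c = 1002380.00/9420.00 = 106.41 cm.

x_c = 65.00 cm, y_c = 106.41 cm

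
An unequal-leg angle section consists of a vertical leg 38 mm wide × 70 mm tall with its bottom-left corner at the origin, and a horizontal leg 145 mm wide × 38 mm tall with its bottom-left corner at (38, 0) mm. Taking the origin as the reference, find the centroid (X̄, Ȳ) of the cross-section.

vertical leg: A = 38 × 70 = 2660.00, centroid at (19.00, 35.00).
horizontal leg: A = 145 × 38 = 5510.00, centroid at (110.50, 19.00).
ΣA = 8170.00 mm², ΣAX̄ = 659395.00 mm³, ΣAȲ = 197790.00 mm³.
X̄ = 659395.00/8170.00 = 80.71 mm; Ȳ = 197790.00/8170.00 = 24.21 mm.

X̄ = 80.71 mm, Ȳ = 24.21 mm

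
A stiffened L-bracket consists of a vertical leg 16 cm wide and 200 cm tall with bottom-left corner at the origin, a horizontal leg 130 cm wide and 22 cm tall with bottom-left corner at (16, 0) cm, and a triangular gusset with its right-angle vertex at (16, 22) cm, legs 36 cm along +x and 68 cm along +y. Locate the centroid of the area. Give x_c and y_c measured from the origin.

vertical leg: A = 16 × 200 = 3200.00, centroid at (8.00, 100.00).
horizontal leg: A = 130 × 22 = 2860.00, centroid at (81.00, 11.00).
gusset: A = ½·36·68 = 1224.00, centroid at (28.00, 44.67).
ΣA = 7284.00 cm²
ΣAx_c = (3200.00)(8.00) + (2860.00)(81.00) + (1224.00)(28.00) = 291532.00 cm³
ΣAy_c = (3200.00)(100.00) + (2860.00)(11.00) + (1224.00)(44.67) = 406132.00 cm³
x_c = 291532.00 / 7284.00 = 40.02 cm
y_c = 406132.00 / 7284.00 = 55.76 cm

x_c = 40.02 cm, y_c = 55.76 cm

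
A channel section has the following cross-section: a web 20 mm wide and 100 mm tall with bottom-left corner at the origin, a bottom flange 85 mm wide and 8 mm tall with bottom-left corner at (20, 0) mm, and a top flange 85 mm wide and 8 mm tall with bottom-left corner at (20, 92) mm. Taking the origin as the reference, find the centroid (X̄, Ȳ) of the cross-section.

X̄ = 31.25 mm, Ȳ = 50.00 mm

web: A = 20 × 100 = 2000.00, centroid at (10.00, 50.00).
bottom flange: A = 85 × 8 = 680.00, centroid at (62.50, 4.00).
top flange: A = 85 × 8 = 680.00, centroid at (62.50, 96.00).
ΣA = 3360.00 mm², ΣAX̄ = 105000.00 mm³, ΣAȲ = 168000.00 mm³.
X̄ = 105000.00/3360.00 = 31.25 mm; Ȳ = 168000.00/3360.00 = 50.00 mm.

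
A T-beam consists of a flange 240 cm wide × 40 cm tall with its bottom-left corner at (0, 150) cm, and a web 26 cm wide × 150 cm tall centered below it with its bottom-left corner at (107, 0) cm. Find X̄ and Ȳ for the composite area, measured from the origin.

X̄ = 120.00 cm, Ȳ = 142.56 cm

Part | A | x̄ᵢ | ȳᵢ | A·x̄ᵢ | A·ȳᵢ
web | 3900.00 | 120.00 | 75.00 | 468000.00 | 292500.00
flange | 9600.00 | 120.00 | 170.00 | 1152000.00 | 1632000.00
Σ | 13500.00 |  |  | 1620000.00 | 1924500.00
X̄ = 1620000.00 / 13500.00 = 120.00 cm
Ȳ = 1924500.00 / 13500.00 = 142.56 cm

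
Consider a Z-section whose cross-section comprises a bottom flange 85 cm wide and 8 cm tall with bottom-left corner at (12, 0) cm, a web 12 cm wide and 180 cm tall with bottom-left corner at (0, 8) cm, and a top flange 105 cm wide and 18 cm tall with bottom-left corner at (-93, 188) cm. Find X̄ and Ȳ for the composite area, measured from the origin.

X̄ = -5.61 cm, Ȳ = 124.04 cm

Part | A | x̄ᵢ | ȳᵢ | A·x̄ᵢ | A·ȳᵢ
bottom flange | 680.00 | 54.50 | 4.00 | 37060.00 | 2720.00
web | 2160.00 | 6.00 | 98.00 | 12960.00 | 211680.00
top flange | 1890.00 | -40.50 | 197.00 | -76545.00 | 372330.00
Σ | 4730.00 |  |  | -26525.00 | 586730.00
X̄ = -26525.00 / 4730.00 = -5.61 cm
Ȳ = 586730.00 / 4730.00 = 124.04 cm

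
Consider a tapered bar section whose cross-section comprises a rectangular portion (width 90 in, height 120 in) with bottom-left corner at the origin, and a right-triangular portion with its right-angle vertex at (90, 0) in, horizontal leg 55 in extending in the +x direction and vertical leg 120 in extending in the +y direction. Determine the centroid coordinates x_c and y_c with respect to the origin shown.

Part | A | x̄ᵢ | ȳᵢ | A·x̄ᵢ | A·ȳᵢ
rectangular portion | 10800.00 | 45.00 | 60.00 | 486000.00 | 648000.00
triangular portion | 3300.00 | 108.33 | 40.00 | 357500.00 | 132000.00
Σ | 14100.00 |  |  | 843500.00 | 780000.00
x_c = 843500.00 / 14100.00 = 59.82 in
y_c = 780000.00 / 14100.00 = 55.32 in

x_c = 59.82 in, y_c = 55.32 in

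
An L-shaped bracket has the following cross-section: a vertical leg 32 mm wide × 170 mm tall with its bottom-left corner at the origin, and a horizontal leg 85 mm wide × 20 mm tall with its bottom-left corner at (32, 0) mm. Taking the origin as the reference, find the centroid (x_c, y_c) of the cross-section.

x_c = 29.93 mm, y_c = 67.14 mm

Part | A | x̄ᵢ | ȳᵢ | A·x̄ᵢ | A·ȳᵢ
vertical leg | 5440.00 | 16.00 | 85.00 | 87040.00 | 462400.00
horizontal leg | 1700.00 | 74.50 | 10.00 | 126650.00 | 17000.00
Σ | 7140.00 |  |  | 213690.00 | 479400.00
x_c = 213690.00 / 7140.00 = 29.93 mm
y_c = 479400.00 / 7140.00 = 67.14 mm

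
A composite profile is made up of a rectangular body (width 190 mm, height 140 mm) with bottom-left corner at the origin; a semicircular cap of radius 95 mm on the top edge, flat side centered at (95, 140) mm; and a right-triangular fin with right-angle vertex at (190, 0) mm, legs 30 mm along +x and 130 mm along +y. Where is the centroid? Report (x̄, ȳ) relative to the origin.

rectangular body: A = 190 × 140 = 26600.00, centroid at (95.00, 70.00).
semicircular top: A = ½π·95² = 14176.44, centroid at (95.00, 180.32).
triangular fin: A = ½·30·130 = 1950.00, centroid at (200.00, 43.33).
ΣA = 42726.44 mm²
ΣAx̄ = (26600.00)(95.00) + (14176.44)(95.00) + (1950.00)(200.00) = 4263761.50 mm³
ΣAȳ = (26600.00)(70.00) + (14176.44)(180.32) + (1950.00)(43.33) = 4502784.49 mm³
x̄ = 4263761.50 / 42726.44 = 99.79 mm
ȳ = 4502784.49 / 42726.44 = 105.39 mm

x̄ = 99.79 mm, ȳ = 105.39 mm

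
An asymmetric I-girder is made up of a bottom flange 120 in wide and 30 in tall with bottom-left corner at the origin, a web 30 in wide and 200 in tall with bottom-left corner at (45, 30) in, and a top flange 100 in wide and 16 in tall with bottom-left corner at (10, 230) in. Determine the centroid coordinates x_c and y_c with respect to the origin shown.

bottom flange: A = 120 × 30 = 3600.00, centroid at (60.00, 15.00).
web: A = 30 × 200 = 6000.00, centroid at (60.00, 130.00).
top flange: A = 100 × 16 = 1600.00, centroid at (60.00, 238.00).
ΣA = 11200.00 in²
ΣAx_c = (3600.00)(60.00) + (6000.00)(60.00) + (1600.00)(60.00) = 672000.00 in³
ΣAy_c = (3600.00)(15.00) + (6000.00)(130.00) + (1600.00)(238.00) = 1214800.00 in³
x_c = 672000.00 / 11200.00 = 60.00 in
y_c = 1214800.00 / 11200.00 = 108.46 in

x_c = 60.00 in, y_c = 108.46 in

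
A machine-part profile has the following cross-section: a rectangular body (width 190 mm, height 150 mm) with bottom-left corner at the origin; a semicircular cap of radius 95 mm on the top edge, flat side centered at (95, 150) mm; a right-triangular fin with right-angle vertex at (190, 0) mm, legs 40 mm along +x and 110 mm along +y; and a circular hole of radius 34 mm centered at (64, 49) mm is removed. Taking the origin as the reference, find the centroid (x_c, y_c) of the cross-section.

x_c = 103.51 mm, y_c = 114.88 mm

Part | A | x̄ᵢ | ȳᵢ | A·x̄ᵢ | A·ȳᵢ
rectangular body | 28500.00 | 95.00 | 75.00 | 2707500.00 | 2137500.00
semicircular top | 14176.44 | 95.00 | 190.32 | 1346761.50 | 2698048.86
triangular fin | 2200.00 | 203.33 | 36.67 | 447333.33 | 80666.67
hole | -3631.68 | 64.00 | 49.00 | -232427.59 | -177952.37
Σ | 41244.76 |  |  | 4269167.24 | 4738263.15
x_c = 4269167.24 / 41244.76 = 103.51 mm
y_c = 4738263.15 / 41244.76 = 114.88 mm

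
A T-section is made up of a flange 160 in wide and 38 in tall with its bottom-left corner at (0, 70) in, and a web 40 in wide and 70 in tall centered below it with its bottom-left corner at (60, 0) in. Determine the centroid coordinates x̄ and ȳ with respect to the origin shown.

x̄ = 80.00 in, ȳ = 71.97 in

Part | A | x̄ᵢ | ȳᵢ | A·x̄ᵢ | A·ȳᵢ
web | 2800.00 | 80.00 | 35.00 | 224000.00 | 98000.00
flange | 6080.00 | 80.00 | 89.00 | 486400.00 | 541120.00
Σ | 8880.00 |  |  | 710400.00 | 639120.00
x̄ = 710400.00 / 8880.00 = 80.00 in
ȳ = 639120.00 / 8880.00 = 71.97 in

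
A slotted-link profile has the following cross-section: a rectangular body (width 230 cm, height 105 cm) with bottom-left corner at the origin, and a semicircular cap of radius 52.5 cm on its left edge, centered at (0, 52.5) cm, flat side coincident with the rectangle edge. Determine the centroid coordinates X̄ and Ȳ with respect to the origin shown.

rectangular body: A = 230 × 105 = 24150.00, centroid at (115.00, 52.50).
semicircular end: A = ½π·52.5² = 4329.51, centroid at (-22.28, 52.50).
ΣA = 28479.51 cm²
ΣAX̄ = (24150.00)(115.00) + (4329.51)(-22.28) = 2680781.25 cm³
ΣAȲ = (24150.00)(52.50) + (4329.51)(52.50) = 1495174.14 cm³
X̄ = 2680781.25 / 28479.51 = 94.13 cm
Ȳ = 1495174.14 / 28479.51 = 52.50 cm

X̄ = 94.13 cm, Ȳ = 52.50 cm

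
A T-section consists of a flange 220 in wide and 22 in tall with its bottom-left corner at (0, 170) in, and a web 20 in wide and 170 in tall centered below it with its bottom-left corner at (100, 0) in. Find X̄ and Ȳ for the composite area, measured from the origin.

X̄ = 110.00 in, Ȳ = 141.39 in

web: A = 20 × 170 = 3400.00, centroid at (110.00, 85.00).
flange: A = 220 × 22 = 4840.00, centroid at (110.00, 181.00).
ΣA = 8240.00 in²
ΣAX̄ = (3400.00)(110.00) + (4840.00)(110.00) = 906400.00 in³
ΣAȲ = (3400.00)(85.00) + (4840.00)(181.00) = 1165040.00 in³
X̄ = 906400.00 / 8240.00 = 110.00 in
Ȳ = 1165040.00 / 8240.00 = 141.39 in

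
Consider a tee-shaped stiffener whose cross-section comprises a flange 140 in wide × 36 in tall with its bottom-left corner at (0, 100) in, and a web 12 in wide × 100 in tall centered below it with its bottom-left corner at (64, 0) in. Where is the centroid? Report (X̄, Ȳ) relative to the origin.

X̄ = 70.00 in, Ȳ = 104.92 in

web: A = 12 × 100 = 1200.00, centroid at (70.00, 50.00).
flange: A = 140 × 36 = 5040.00, centroid at (70.00, 118.00).
ΣA = 6240.00 in², ΣAX̄ = 436800.00 in³, ΣAȲ = 654720.00 in³.
X̄ = 436800.00/6240.00 = 70.00 in; Ȳ = 654720.00/6240.00 = 104.92 in.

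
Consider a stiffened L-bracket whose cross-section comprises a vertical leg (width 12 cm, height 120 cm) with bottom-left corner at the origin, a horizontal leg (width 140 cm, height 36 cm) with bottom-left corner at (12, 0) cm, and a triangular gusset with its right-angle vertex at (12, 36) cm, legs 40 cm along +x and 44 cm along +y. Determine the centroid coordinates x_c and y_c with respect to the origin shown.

x_c = 60.36 cm, y_c = 30.12 cm

vertical leg: A = 12 × 120 = 1440.00, centroid at (6.00, 60.00).
horizontal leg: A = 140 × 36 = 5040.00, centroid at (82.00, 18.00).
gusset: A = ½·40·44 = 880.00, centroid at (25.33, 50.67).
ΣA = 7360.00 cm²
ΣAx_c = (1440.00)(6.00) + (5040.00)(82.00) + (880.00)(25.33) = 444213.33 cm³
ΣAy_c = (1440.00)(60.00) + (5040.00)(18.00) + (880.00)(50.67) = 221706.67 cm³
x_c = 444213.33 / 7360.00 = 60.36 cm
y_c = 221706.67 / 7360.00 = 30.12 cm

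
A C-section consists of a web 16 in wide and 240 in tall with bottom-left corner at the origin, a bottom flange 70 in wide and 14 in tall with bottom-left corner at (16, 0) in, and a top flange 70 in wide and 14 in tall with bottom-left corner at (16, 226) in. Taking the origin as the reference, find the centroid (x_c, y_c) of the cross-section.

x_c = 22.53 in, y_c = 120.00 in

web: A = 16 × 240 = 3840.00, centroid at (8.00, 120.00).
bottom flange: A = 70 × 14 = 980.00, centroid at (51.00, 7.00).
top flange: A = 70 × 14 = 980.00, centroid at (51.00, 233.00).
ΣA = 5800.00 in², ΣAx_c = 130680.00 in³, ΣAy_c = 696000.00 in³.
x_c = 130680.00/5800.00 = 22.53 in; y_c = 696000.00/5800.00 = 120.00 in.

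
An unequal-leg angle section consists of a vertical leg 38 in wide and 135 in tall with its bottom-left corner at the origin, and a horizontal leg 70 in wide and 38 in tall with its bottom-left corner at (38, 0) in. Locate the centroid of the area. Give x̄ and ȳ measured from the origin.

vertical leg: A = 38 × 135 = 5130.00, centroid at (19.00, 67.50).
horizontal leg: A = 70 × 38 = 2660.00, centroid at (73.00, 19.00).
ΣA = 7790.00 in²
ΣAx̄ = (5130.00)(19.00) + (2660.00)(73.00) = 291650.00 in³
ΣAȳ = (5130.00)(67.50) + (2660.00)(19.00) = 396815.00 in³
x̄ = 291650.00 / 7790.00 = 37.44 in
ȳ = 396815.00 / 7790.00 = 50.94 in

x̄ = 37.44 in, ȳ = 50.94 in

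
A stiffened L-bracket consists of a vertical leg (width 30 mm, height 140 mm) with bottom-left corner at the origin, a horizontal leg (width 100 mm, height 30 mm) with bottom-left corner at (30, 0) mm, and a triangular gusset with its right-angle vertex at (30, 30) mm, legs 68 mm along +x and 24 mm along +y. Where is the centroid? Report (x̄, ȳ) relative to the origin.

x̄ = 43.16 mm, ȳ = 46.16 mm

vertical leg: A = 30 × 140 = 4200.00, centroid at (15.00, 70.00).
horizontal leg: A = 100 × 30 = 3000.00, centroid at (80.00, 15.00).
gusset: A = ½·68·24 = 816.00, centroid at (52.67, 38.00).
ΣA = 8016.00 mm²
ΣAx̄ = (4200.00)(15.00) + (3000.00)(80.00) + (816.00)(52.67) = 345976.00 mm³
ΣAȳ = (4200.00)(70.00) + (3000.00)(15.00) + (816.00)(38.00) = 370008.00 mm³
x̄ = 345976.00 / 8016.00 = 43.16 mm
ȳ = 370008.00 / 8016.00 = 46.16 mm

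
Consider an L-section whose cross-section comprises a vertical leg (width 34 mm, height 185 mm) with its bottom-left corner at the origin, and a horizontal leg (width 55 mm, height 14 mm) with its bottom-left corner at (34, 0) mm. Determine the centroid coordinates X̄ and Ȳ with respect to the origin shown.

X̄ = 21.85 mm, Ȳ = 83.17 mm

vertical leg: A = 34 × 185 = 6290.00, centroid at (17.00, 92.50).
horizontal leg: A = 55 × 14 = 770.00, centroid at (61.50, 7.00).
ΣA = 7060.00 mm²
ΣAX̄ = (6290.00)(17.00) + (770.00)(61.50) = 154285.00 mm³
ΣAȲ = (6290.00)(92.50) + (770.00)(7.00) = 587215.00 mm³
X̄ = 154285.00 / 7060.00 = 21.85 mm
Ȳ = 587215.00 / 7060.00 = 83.17 mm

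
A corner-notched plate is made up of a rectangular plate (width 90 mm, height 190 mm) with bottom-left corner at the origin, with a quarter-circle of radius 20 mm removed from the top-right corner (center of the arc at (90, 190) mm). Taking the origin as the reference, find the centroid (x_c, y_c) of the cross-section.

x_c = 44.32 mm, y_c = 93.38 mm

plate: A = 90 × 190 = 17100.00, centroid at (45.00, 95.00).
removed quarter-circle: A = −¼π·20² = -314.16, centroid at (81.51, 181.51).
ΣA = 16785.84 mm², ΣAx_c = 743892.33 mm³, ΣAy_c = 1567476.41 mm³.
x_c = 743892.33/16785.84 = 44.32 mm; y_c = 1567476.41/16785.84 = 93.38 mm.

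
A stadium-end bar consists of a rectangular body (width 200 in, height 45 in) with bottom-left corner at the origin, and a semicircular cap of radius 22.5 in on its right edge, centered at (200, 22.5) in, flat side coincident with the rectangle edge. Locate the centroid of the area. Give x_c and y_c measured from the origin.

rectangular body: A = 200 × 45 = 9000.00, centroid at (100.00, 22.50).
semicircular end: A = ½π·22.5² = 795.22, centroid at (209.55, 22.50).
ΣA = 9795.22 in²
ΣAx_c = (9000.00)(100.00) + (795.22)(209.55) = 1066636.88 in³
ΣAy_c = (9000.00)(22.50) + (795.22)(22.50) = 220392.35 in³
x_c = 1066636.88 / 9795.22 = 108.89 in
y_c = 220392.35 / 9795.22 = 22.50 in

x_c = 108.89 in, y_c = 22.50 in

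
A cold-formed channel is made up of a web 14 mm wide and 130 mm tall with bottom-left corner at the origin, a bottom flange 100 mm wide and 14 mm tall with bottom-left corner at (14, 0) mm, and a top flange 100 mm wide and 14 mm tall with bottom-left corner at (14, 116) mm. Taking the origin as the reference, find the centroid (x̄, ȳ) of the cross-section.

web: A = 14 × 130 = 1820.00, centroid at (7.00, 65.00).
bottom flange: A = 100 × 14 = 1400.00, centroid at (64.00, 7.00).
top flange: A = 100 × 14 = 1400.00, centroid at (64.00, 123.00).
ΣA = 4620.00 mm², ΣAx̄ = 191940.00 mm³, ΣAȳ = 300300.00 mm³.
x̄ = 191940.00/4620.00 = 41.55 mm; ȳ = 300300.00/4620.00 = 65.00 mm.

x̄ = 41.55 mm, ȳ = 65.00 mm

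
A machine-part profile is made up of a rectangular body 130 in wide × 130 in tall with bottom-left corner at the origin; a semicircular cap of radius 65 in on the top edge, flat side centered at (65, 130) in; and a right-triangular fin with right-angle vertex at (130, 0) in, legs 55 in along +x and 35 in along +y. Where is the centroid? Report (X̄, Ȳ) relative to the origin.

X̄ = 68.27 in, Ȳ = 87.99 in

rectangular body: A = 130 × 130 = 16900.00, centroid at (65.00, 65.00).
semicircular top: A = ½π·65² = 6636.61, centroid at (65.00, 157.59).
triangular fin: A = ½·55·35 = 962.50, centroid at (148.33, 11.67).
ΣA = 24499.11 in²
ΣAX̄ = (16900.00)(65.00) + (6636.61)(65.00) + (962.50)(148.33) = 1672650.77 in³
ΣAȲ = (16900.00)(65.00) + (6636.61)(157.59) + (962.50)(11.67) = 2155572.38 in³
X̄ = 1672650.77 / 24499.11 = 68.27 in
Ȳ = 2155572.38 / 24499.11 = 87.99 in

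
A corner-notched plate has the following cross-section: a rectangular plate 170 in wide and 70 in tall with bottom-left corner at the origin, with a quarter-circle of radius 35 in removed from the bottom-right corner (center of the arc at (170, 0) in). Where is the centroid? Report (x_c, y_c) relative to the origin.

x_c = 78.83 in, y_c = 36.77 in

Part | A | x̄ᵢ | ȳᵢ | A·x̄ᵢ | A·ȳᵢ
plate | 11900.00 | 85.00 | 35.00 | 1011500.00 | 416500.00
removed quarter-circle | -962.11 | 155.15 | 14.85 | -149267.50 | -14291.67
Σ | 10937.89 |  |  | 862232.50 | 402208.33
x_c = 862232.50 / 10937.89 = 78.83 in
y_c = 402208.33 / 10937.89 = 36.77 in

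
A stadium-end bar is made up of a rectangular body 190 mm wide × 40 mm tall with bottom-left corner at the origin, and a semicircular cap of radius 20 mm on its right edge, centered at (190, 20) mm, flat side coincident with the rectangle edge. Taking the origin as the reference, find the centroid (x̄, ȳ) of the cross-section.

rectangular body: A = 190 × 40 = 7600.00, centroid at (95.00, 20.00).
semicircular end: A = ½π·20² = 628.32, centroid at (198.49, 20.00).
ΣA = 8228.32 mm², ΣAx̄ = 846713.85 mm³, ΣAȳ = 164566.37 mm³.
x̄ = 846713.85/8228.32 = 102.90 mm; ȳ = 164566.37/8228.32 = 20.00 mm.

x̄ = 102.90 mm, ȳ = 20.00 mm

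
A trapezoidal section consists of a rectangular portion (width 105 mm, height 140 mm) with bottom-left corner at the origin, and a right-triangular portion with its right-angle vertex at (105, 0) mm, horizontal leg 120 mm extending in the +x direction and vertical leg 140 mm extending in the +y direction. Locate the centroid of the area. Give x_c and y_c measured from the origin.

rectangular portion: A = 105 × 140 = 14700.00, centroid at (52.50, 70.00).
triangular portion: A = ½·120·140 = 8400.00, centroid at (145.00, 46.67).
ΣA = 23100.00 mm²
ΣAx_c = (14700.00)(52.50) + (8400.00)(145.00) = 1989750.00 mm³
ΣAy_c = (14700.00)(70.00) + (8400.00)(46.67) = 1421000.00 mm³
x_c = 1989750.00 / 23100.00 = 86.14 mm
y_c = 1421000.00 / 23100.00 = 61.52 mm

x_c = 86.14 mm, y_c = 61.52 mm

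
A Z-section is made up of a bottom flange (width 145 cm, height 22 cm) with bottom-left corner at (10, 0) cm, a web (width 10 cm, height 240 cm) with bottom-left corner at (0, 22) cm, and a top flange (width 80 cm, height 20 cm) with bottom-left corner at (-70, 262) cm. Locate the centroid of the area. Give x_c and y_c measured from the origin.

x_c = 31.60 cm, y_c = 112.81 cm

bottom flange: A = 145 × 22 = 3190.00, centroid at (82.50, 11.00).
web: A = 10 × 240 = 2400.00, centroid at (5.00, 142.00).
top flange: A = 80 × 20 = 1600.00, centroid at (-30.00, 272.00).
ΣA = 7190.00 cm², ΣAx_c = 227175.00 cm³, ΣAy_c = 811090.00 cm³.
x_c = 227175.00/7190.00 = 31.60 cm; y_c = 811090.00/7190.00 = 112.81 cm.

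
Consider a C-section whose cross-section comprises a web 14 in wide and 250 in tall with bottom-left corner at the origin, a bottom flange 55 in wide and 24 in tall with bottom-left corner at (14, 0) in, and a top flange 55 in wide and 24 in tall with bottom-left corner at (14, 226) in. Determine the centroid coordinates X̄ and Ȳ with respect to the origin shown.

web: A = 14 × 250 = 3500.00, centroid at (7.00, 125.00).
bottom flange: A = 55 × 24 = 1320.00, centroid at (41.50, 12.00).
top flange: A = 55 × 24 = 1320.00, centroid at (41.50, 238.00).
ΣA = 6140.00 in²
ΣAX̄ = (3500.00)(7.00) + (1320.00)(41.50) + (1320.00)(41.50) = 134060.00 in³
ΣAȲ = (3500.00)(125.00) + (1320.00)(12.00) + (1320.00)(238.00) = 767500.00 in³
X̄ = 134060.00 / 6140.00 = 21.83 in
Ȳ = 767500.00 / 6140.00 = 125.00 in

X̄ = 21.83 in, Ȳ = 125.00 in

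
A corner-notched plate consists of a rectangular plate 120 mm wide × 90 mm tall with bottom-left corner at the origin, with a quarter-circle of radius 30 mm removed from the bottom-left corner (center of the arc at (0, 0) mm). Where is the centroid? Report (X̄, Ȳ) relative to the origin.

plate: A = 120 × 90 = 10800.00, centroid at (60.00, 45.00).
removed quarter-circle: A = −¼π·30² = -706.86, centroid at (12.73, 12.73).
ΣA = 10093.14 mm²
ΣAX̄ = (10800.00)(60.00) + (-706.86)(12.73) = 639000.00 mm³
ΣAȲ = (10800.00)(45.00) + (-706.86)(12.73) = 477000.00 mm³
X̄ = 639000.00 / 10093.14 = 63.31 mm
Ȳ = 477000.00 / 10093.14 = 47.26 mm

X̄ = 63.31 mm, Ȳ = 47.26 mm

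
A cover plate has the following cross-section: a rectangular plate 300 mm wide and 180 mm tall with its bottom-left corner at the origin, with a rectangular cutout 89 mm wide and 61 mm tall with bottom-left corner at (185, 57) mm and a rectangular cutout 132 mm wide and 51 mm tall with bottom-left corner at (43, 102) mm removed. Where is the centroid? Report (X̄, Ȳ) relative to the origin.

plate: A = 300 × 180 = 54000.00, centroid at (150.00, 90.00).
hole 1: A = −(89 × 61) = -5429.00, centroid at (229.50, 87.50).
hole 2: A = −(132 × 51) = -6732.00, centroid at (109.00, 127.50).
ΣA = 41839.00 mm²
ΣAX̄ = (54000.00)(150.00) + (-5429.00)(229.50) + (-6732.00)(109.00) = 6120256.50 mm³
ΣAȲ = (54000.00)(90.00) + (-5429.00)(87.50) + (-6732.00)(127.50) = 3526632.50 mm³
X̄ = 6120256.50 / 41839.00 = 146.28 mm
Ȳ = 3526632.50 / 41839.00 = 84.29 mm

X̄ = 146.28 mm, Ȳ = 84.29 mm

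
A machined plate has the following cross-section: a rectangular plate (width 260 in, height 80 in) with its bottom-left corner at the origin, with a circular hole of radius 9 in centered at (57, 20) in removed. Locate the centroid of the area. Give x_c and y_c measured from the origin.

x_c = 130.90 in, y_c = 40.25 in

Part | A | x̄ᵢ | ȳᵢ | A·x̄ᵢ | A·ȳᵢ
plate | 20800.00 | 130.00 | 40.00 | 2704000.00 | 832000.00
hole | -254.47 | 57.00 | 20.00 | -14504.73 | -5089.38
Σ | 20545.53 |  |  | 2689495.27 | 826910.62
x_c = 2689495.27 / 20545.53 = 130.90 in
y_c = 826910.62 / 20545.53 = 40.25 in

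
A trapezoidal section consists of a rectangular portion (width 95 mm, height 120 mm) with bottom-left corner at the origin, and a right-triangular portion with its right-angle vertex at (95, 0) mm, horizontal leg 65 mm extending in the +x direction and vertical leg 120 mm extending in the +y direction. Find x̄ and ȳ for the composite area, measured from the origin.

x̄ = 65.13 mm, ȳ = 54.90 mm

rectangular portion: A = 95 × 120 = 11400.00, centroid at (47.50, 60.00).
triangular portion: A = ½·65·120 = 3900.00, centroid at (116.67, 40.00).
ΣA = 15300.00 mm², ΣAx̄ = 996500.00 mm³, ΣAȳ = 840000.00 mm³.
x̄ = 996500.00/15300.00 = 65.13 mm; ȳ = 840000.00/15300.00 = 54.90 mm.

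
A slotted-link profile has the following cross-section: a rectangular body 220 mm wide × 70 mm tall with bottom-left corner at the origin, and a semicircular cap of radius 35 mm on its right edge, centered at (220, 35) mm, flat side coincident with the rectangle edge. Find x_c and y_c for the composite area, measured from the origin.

Part | A | x̄ᵢ | ȳᵢ | A·x̄ᵢ | A·ȳᵢ
rectangular body | 15400.00 | 110.00 | 35.00 | 1694000.00 | 539000.00
semicircular end | 1924.23 | 234.85 | 35.00 | 451912.94 | 67347.89
Σ | 17324.23 |  |  | 2145912.94 | 606347.89
x_c = 2145912.94 / 17324.23 = 123.87 mm
y_c = 606347.89 / 17324.23 = 35.00 mm

x_c = 123.87 mm, y_c = 35.00 mm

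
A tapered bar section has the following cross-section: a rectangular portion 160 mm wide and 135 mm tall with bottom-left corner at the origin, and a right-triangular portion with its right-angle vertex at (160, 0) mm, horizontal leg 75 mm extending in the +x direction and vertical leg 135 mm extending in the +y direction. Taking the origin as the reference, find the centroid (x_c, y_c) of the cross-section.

x_c = 99.94 mm, y_c = 63.23 mm

rectangular portion: A = 160 × 135 = 21600.00, centroid at (80.00, 67.50).
triangular portion: A = ½·75·135 = 5062.50, centroid at (185.00, 45.00).
ΣA = 26662.50 mm², ΣAx_c = 2664562.50 mm³, ΣAy_c = 1685812.50 mm³.
x_c = 2664562.50/26662.50 = 99.94 mm; y_c = 1685812.50/26662.50 = 63.23 mm.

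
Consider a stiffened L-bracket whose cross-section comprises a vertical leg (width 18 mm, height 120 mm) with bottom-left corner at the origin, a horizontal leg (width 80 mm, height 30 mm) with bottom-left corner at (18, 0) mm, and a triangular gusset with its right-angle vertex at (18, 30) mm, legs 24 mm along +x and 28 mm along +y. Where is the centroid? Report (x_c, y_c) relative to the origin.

vertical leg: A = 18 × 120 = 2160.00, centroid at (9.00, 60.00).
horizontal leg: A = 80 × 30 = 2400.00, centroid at (58.00, 15.00).
gusset: A = ½·24·28 = 336.00, centroid at (26.00, 39.33).
ΣA = 4896.00 mm², ΣAx_c = 167376.00 mm³, ΣAy_c = 178816.00 mm³.
x_c = 167376.00/4896.00 = 34.19 mm; y_c = 178816.00/4896.00 = 36.52 mm.

x_c = 34.19 mm, y_c = 36.52 mm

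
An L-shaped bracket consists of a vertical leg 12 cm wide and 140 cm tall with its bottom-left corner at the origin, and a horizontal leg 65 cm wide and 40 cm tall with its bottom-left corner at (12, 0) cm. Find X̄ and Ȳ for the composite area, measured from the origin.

X̄ = 29.39 cm, Ȳ = 39.63 cm

vertical leg: A = 12 × 140 = 1680.00, centroid at (6.00, 70.00).
horizontal leg: A = 65 × 40 = 2600.00, centroid at (44.50, 20.00).
ΣA = 4280.00 cm², ΣAX̄ = 125780.00 cm³, ΣAȲ = 169600.00 cm³.
X̄ = 125780.00/4280.00 = 29.39 cm; Ȳ = 169600.00/4280.00 = 39.63 cm.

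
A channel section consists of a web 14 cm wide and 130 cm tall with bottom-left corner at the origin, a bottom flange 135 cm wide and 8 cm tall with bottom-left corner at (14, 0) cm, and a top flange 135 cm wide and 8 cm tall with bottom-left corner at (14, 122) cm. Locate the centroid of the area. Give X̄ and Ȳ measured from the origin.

web: A = 14 × 130 = 1820.00, centroid at (7.00, 65.00).
bottom flange: A = 135 × 8 = 1080.00, centroid at (81.50, 4.00).
top flange: A = 135 × 8 = 1080.00, centroid at (81.50, 126.00).
ΣA = 3980.00 cm², ΣAX̄ = 188780.00 cm³, ΣAȲ = 258700.00 cm³.
X̄ = 188780.00/3980.00 = 47.43 cm; Ȳ = 258700.00/3980.00 = 65.00 cm.

X̄ = 47.43 cm, Ȳ = 65.00 cm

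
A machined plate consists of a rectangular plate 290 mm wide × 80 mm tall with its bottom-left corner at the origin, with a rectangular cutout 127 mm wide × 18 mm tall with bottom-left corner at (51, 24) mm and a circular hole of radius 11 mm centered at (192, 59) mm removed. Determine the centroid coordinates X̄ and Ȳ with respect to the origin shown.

X̄ = 147.53 mm, Ȳ = 40.43 mm

plate: A = 290 × 80 = 23200.00, centroid at (145.00, 40.00).
hole 1: A = −(127 × 18) = -2286.00, centroid at (114.50, 33.00).
hole 2: A = −π·11² = -380.13, centroid at (192.00, 59.00).
ΣA = 20533.87 mm²
ΣAX̄ = (23200.00)(145.00) + (-2286.00)(114.50) + (-380.13)(192.00) = 3029267.52 mm³
ΣAȲ = (23200.00)(40.00) + (-2286.00)(33.00) + (-380.13)(59.00) = 830134.17 mm³
X̄ = 3029267.52 / 20533.87 = 147.53 mm
Ȳ = 830134.17 / 20533.87 = 40.43 mm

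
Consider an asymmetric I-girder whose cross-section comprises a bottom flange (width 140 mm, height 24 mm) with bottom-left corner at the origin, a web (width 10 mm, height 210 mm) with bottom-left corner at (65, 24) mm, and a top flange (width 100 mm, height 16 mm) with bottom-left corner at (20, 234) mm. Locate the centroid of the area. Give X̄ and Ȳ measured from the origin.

X̄ = 70.00 mm, Ȳ = 98.93 mm

bottom flange: A = 140 × 24 = 3360.00, centroid at (70.00, 12.00).
web: A = 10 × 210 = 2100.00, centroid at (70.00, 129.00).
top flange: A = 100 × 16 = 1600.00, centroid at (70.00, 242.00).
ΣA = 7060.00 mm²
ΣAX̄ = (3360.00)(70.00) + (2100.00)(70.00) + (1600.00)(70.00) = 494200.00 mm³
ΣAȲ = (3360.00)(12.00) + (2100.00)(129.00) + (1600.00)(242.00) = 698420.00 mm³
X̄ = 494200.00 / 7060.00 = 70.00 mm
Ȳ = 698420.00 / 7060.00 = 98.93 mm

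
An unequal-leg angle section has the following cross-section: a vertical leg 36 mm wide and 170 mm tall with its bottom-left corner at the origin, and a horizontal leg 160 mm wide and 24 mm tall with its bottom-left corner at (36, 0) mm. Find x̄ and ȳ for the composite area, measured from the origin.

x̄ = 55.78 mm, ȳ = 56.86 mm

vertical leg: A = 36 × 170 = 6120.00, centroid at (18.00, 85.00).
horizontal leg: A = 160 × 24 = 3840.00, centroid at (116.00, 12.00).
ΣA = 9960.00 mm²
ΣAx̄ = (6120.00)(18.00) + (3840.00)(116.00) = 555600.00 mm³
ΣAȳ = (6120.00)(85.00) + (3840.00)(12.00) = 566280.00 mm³
x̄ = 555600.00 / 9960.00 = 55.78 mm
ȳ = 566280.00 / 9960.00 = 56.86 mm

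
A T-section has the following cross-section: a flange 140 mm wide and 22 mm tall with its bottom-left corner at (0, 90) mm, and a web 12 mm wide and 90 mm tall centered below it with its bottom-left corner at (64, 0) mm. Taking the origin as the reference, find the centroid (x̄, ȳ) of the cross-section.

web: A = 12 × 90 = 1080.00, centroid at (70.00, 45.00).
flange: A = 140 × 22 = 3080.00, centroid at (70.00, 101.00).
ΣA = 4160.00 mm², ΣAx̄ = 291200.00 mm³, ΣAȳ = 359680.00 mm³.
x̄ = 291200.00/4160.00 = 70.00 mm; ȳ = 359680.00/4160.00 = 86.46 mm.

x̄ = 70.00 mm, ȳ = 86.46 mm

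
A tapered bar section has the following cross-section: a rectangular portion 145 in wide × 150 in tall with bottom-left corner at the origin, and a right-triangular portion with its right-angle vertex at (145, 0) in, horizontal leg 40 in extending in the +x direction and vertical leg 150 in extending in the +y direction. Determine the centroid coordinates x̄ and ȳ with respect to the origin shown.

rectangular portion: A = 145 × 150 = 21750.00, centroid at (72.50, 75.00).
triangular portion: A = ½·40·150 = 3000.00, centroid at (158.33, 50.00).
ΣA = 24750.00 in²
ΣAx̄ = (21750.00)(72.50) + (3000.00)(158.33) = 2051875.00 in³
ΣAȳ = (21750.00)(75.00) + (3000.00)(50.00) = 1781250.00 in³
x̄ = 2051875.00 / 24750.00 = 82.90 in
ȳ = 1781250.00 / 24750.00 = 71.97 in

x̄ = 82.90 in, ȳ = 71.97 in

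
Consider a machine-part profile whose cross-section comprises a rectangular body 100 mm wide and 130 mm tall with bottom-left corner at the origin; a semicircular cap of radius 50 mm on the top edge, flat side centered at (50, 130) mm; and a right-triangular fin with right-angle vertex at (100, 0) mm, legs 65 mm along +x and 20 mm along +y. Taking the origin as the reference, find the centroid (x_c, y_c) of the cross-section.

rectangular body: A = 100 × 130 = 13000.00, centroid at (50.00, 65.00).
semicircular top: A = ½π·50² = 3926.99, centroid at (50.00, 151.22).
triangular fin: A = ½·65·20 = 650.00, centroid at (121.67, 6.67).
ΣA = 17576.99 mm², ΣAx_c = 925432.87 mm³, ΣAy_c = 1443175.47 mm³.
x_c = 925432.87/17576.99 = 52.65 mm; y_c = 1443175.47/17576.99 = 82.11 mm.

x_c = 52.65 mm, y_c = 82.11 mm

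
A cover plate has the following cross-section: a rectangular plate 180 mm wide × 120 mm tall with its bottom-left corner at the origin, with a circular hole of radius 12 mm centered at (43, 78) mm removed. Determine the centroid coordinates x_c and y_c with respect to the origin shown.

plate: A = 180 × 120 = 21600.00, centroid at (90.00, 60.00).
hole: A = −π·12² = -452.39, centroid at (43.00, 78.00).
ΣA = 21147.61 mm², ΣAx_c = 1924547.26 mm³, ΣAy_c = 1260713.63 mm³.
x_c = 1924547.26/21147.61 = 91.01 mm; y_c = 1260713.63/21147.61 = 59.61 mm.

x_c = 91.01 mm, y_c = 59.61 mm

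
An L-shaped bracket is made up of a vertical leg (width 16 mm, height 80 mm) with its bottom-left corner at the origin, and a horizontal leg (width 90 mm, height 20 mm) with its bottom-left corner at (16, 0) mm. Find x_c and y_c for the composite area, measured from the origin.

x_c = 38.97 mm, y_c = 22.47 mm

vertical leg: A = 16 × 80 = 1280.00, centroid at (8.00, 40.00).
horizontal leg: A = 90 × 20 = 1800.00, centroid at (61.00, 10.00).
ΣA = 3080.00 mm², ΣAx_c = 120040.00 mm³, ΣAy_c = 69200.00 mm³.
x_c = 120040.00/3080.00 = 38.97 mm; y_c = 69200.00/3080.00 = 22.47 mm.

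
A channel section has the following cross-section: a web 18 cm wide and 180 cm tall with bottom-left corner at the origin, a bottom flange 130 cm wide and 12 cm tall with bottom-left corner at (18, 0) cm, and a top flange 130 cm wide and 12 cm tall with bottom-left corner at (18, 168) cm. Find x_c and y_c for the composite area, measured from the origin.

x_c = 45.30 cm, y_c = 90.00 cm

web: A = 18 × 180 = 3240.00, centroid at (9.00, 90.00).
bottom flange: A = 130 × 12 = 1560.00, centroid at (83.00, 6.00).
top flange: A = 130 × 12 = 1560.00, centroid at (83.00, 174.00).
ΣA = 6360.00 cm²
ΣAx_c = (3240.00)(9.00) + (1560.00)(83.00) + (1560.00)(83.00) = 288120.00 cm³
ΣAy_c = (3240.00)(90.00) + (1560.00)(6.00) + (1560.00)(174.00) = 572400.00 cm³
x_c = 288120.00 / 6360.00 = 45.30 cm
y_c = 572400.00 / 6360.00 = 90.00 cm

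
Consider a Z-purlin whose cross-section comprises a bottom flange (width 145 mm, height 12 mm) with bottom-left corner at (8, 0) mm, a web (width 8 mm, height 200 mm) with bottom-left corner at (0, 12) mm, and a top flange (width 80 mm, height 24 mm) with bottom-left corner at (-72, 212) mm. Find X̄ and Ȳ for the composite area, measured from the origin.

bottom flange: A = 145 × 12 = 1740.00, centroid at (80.50, 6.00).
web: A = 8 × 200 = 1600.00, centroid at (4.00, 112.00).
top flange: A = 80 × 24 = 1920.00, centroid at (-32.00, 224.00).
ΣA = 5260.00 mm², ΣAX̄ = 85030.00 mm³, ΣAȲ = 619720.00 mm³.
X̄ = 85030.00/5260.00 = 16.17 mm; Ȳ = 619720.00/5260.00 = 117.82 mm.

X̄ = 16.17 mm, Ȳ = 117.82 mm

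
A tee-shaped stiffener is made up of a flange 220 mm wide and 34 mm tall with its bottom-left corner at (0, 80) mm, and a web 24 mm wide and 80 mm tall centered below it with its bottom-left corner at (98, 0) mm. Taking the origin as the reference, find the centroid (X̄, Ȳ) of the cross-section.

X̄ = 110.00 mm, Ȳ = 85.36 mm

web: A = 24 × 80 = 1920.00, centroid at (110.00, 40.00).
flange: A = 220 × 34 = 7480.00, centroid at (110.00, 97.00).
ΣA = 9400.00 mm², ΣAX̄ = 1034000.00 mm³, ΣAȲ = 802360.00 mm³.
X̄ = 1034000.00/9400.00 = 110.00 mm; Ȳ = 802360.00/9400.00 = 85.36 mm.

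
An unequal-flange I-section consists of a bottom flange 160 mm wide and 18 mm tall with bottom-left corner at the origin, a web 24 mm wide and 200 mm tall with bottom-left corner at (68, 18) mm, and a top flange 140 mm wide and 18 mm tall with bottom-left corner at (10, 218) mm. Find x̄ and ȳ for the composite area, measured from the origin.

Part | A | x̄ᵢ | ȳᵢ | A·x̄ᵢ | A·ȳᵢ
bottom flange | 2880.00 | 80.00 | 9.00 | 230400.00 | 25920.00
web | 4800.00 | 80.00 | 118.00 | 384000.00 | 566400.00
top flange | 2520.00 | 80.00 | 227.00 | 201600.00 | 572040.00
Σ | 10200.00 |  |  | 816000.00 | 1164360.00
x̄ = 816000.00 / 10200.00 = 80.00 mm
ȳ = 1164360.00 / 10200.00 = 114.15 mm

x̄ = 80.00 mm, ȳ = 114.15 mm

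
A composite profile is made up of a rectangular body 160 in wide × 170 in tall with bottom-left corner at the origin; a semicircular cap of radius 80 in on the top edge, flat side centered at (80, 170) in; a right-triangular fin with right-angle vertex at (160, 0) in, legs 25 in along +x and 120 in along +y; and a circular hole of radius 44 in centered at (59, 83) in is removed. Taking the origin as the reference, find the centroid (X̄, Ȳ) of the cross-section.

X̄ = 87.97 in, Ȳ = 119.91 in

rectangular body: A = 160 × 170 = 27200.00, centroid at (80.00, 85.00).
semicircular top: A = ½π·80² = 10053.10, centroid at (80.00, 203.95).
triangular fin: A = ½·25·120 = 1500.00, centroid at (168.33, 40.00).
hole: A = −π·44² = -6082.12, centroid at (59.00, 83.00).
ΣA = 32670.97 in², ΣAX̄ = 2873902.44 in³, ΣAȲ = 3917543.50 in³.
X̄ = 2873902.44/32670.97 = 87.97 in; Ȳ = 3917543.50/32670.97 = 119.91 in.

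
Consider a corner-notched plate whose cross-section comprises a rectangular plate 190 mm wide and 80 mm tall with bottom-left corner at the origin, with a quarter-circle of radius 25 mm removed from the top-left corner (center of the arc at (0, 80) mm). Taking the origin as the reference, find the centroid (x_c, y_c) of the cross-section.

x_c = 97.82 mm, y_c = 39.02 mm

plate: A = 190 × 80 = 15200.00, centroid at (95.00, 40.00).
removed quarter-circle: A = −¼π·25² = -490.87, centroid at (10.61, 69.39).
ΣA = 14709.13 mm²
ΣAx_c = (15200.00)(95.00) + (-490.87)(10.61) = 1438791.67 mm³
ΣAy_c = (15200.00)(40.00) + (-490.87)(69.39) = 573938.43 mm³
x_c = 1438791.67 / 14709.13 = 97.82 mm
y_c = 573938.43 / 14709.13 = 39.02 mm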